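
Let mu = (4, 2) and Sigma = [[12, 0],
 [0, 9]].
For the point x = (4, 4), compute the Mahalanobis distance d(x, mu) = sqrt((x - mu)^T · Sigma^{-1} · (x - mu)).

Step 1 — centre the observation: (x - mu) = (0, 2).

Step 2 — invert Sigma. det(Sigma) = 12·9 - (0)² = 108.
  Sigma^{-1} = (1/det) · [[d, -b], [-b, a]] = [[0.0833, 0],
 [0, 0.1111]].

Step 3 — form the quadratic (x - mu)^T · Sigma^{-1} · (x - mu):
  Sigma^{-1} · (x - mu) = (0, 0.2222).
  (x - mu)^T · [Sigma^{-1} · (x - mu)] = (0)·(0) + (2)·(0.2222) = 0.4444.

Step 4 — take square root: d = √(0.4444) ≈ 0.6667.

d(x, mu) = √(0.4444) ≈ 0.6667


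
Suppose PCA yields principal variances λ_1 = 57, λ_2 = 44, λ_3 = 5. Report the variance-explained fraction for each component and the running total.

Step 1 — total variance = trace(Sigma) = Σ λ_i = 57 + 44 + 5 = 106.

Step 2 — fraction explained by component i = λ_i / Σ λ:
  PC1: 57/106 = 0.5377
  PC2: 44/106 = 0.4151
  PC3: 5/106 = 0.0472

Step 3 — cumulative fraction after k components = (λ_1 + ... + λ_k) / Σ λ:
  k = 1: 57/106 = 0.5377
  k = 2: (57 + 44)/106 = 101/106 = 0.9528
  k = 3: (57 + 44 + 5)/106 = 106/106 = 1

Summary (fraction, with percent):

explained: PC1 0.5377 (53.77%), PC2 0.4151 (41.51%), PC3 0.0472 (4.72%);  cumulative: 0.5377, 0.9528, 1


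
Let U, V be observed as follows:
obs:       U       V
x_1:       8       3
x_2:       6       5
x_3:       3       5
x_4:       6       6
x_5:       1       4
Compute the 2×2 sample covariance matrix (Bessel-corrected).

Step 1 — column means:
  mean(U) = (8 + 6 + 3 + 6 + 1) / 5 = 24/5 = 4.8
  mean(V) = (3 + 5 + 5 + 6 + 4) / 5 = 23/5 = 4.6

Step 2 — sample covariance S[i,j] = (1/(n-1)) · Σ_k (x_{k,i} - mean_i) · (x_{k,j} - mean_j), with n-1 = 4.
  S[U,U] = ((3.2)·(3.2) + (1.2)·(1.2) + (-1.8)·(-1.8) + (1.2)·(1.2) + (-3.8)·(-3.8)) / 4 = 30.8/4 = 7.7
  S[U,V] = ((3.2)·(-1.6) + (1.2)·(0.4) + (-1.8)·(0.4) + (1.2)·(1.4) + (-3.8)·(-0.6)) / 4 = -1.4/4 = -0.35
  S[V,V] = ((-1.6)·(-1.6) + (0.4)·(0.4) + (0.4)·(0.4) + (1.4)·(1.4) + (-0.6)·(-0.6)) / 4 = 5.2/4 = 1.3

S is symmetric (S[j,i] = S[i,j]). Assembling:

S = [[7.7, -0.35],
 [-0.35, 1.3]]


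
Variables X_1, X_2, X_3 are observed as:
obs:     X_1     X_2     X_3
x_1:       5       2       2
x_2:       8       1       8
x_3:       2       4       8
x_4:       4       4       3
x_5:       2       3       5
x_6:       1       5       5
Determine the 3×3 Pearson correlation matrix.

Step 1 — column means:
  mean(X_1) = (5 + 8 + 2 + 4 + 2 + 1) / 6 = 22/6 = 3.6667
  mean(X_2) = (2 + 1 + 4 + 4 + 3 + 5) / 6 = 19/6 = 3.1667
  mean(X_3) = (2 + 8 + 8 + 3 + 5 + 5) / 6 = 31/6 = 5.1667

Step 2 — sample variances and covariances s[i,j] = (1/(n-1)) · Σ_k (x_{k,i} - mean_i) · (x_{k,j} - mean_j), with n-1 = 5:
  s[X_1,X_1] = ((1.3333)·(1.3333) + (4.3333)·(4.3333) + (-1.6667)·(-1.6667) + (0.3333)·(0.3333) + (-1.6667)·(-1.6667) + (-2.6667)·(-2.6667)) / 5 = 33.3333/5 = 6.6667
  s[X_1,X_2] = ((1.3333)·(-1.1667) + (4.3333)·(-2.1667) + (-1.6667)·(0.8333) + (0.3333)·(0.8333) + (-1.6667)·(-0.1667) + (-2.6667)·(1.8333)) / 5 = -16.6667/5 = -3.3333
  s[X_1,X_3] = ((1.3333)·(-3.1667) + (4.3333)·(2.8333) + (-1.6667)·(2.8333) + (0.3333)·(-2.1667) + (-1.6667)·(-0.1667) + (-2.6667)·(-0.1667)) / 5 = 3.3333/5 = 0.6667
  s[X_2,X_2] = ((-1.1667)·(-1.1667) + (-2.1667)·(-2.1667) + (0.8333)·(0.8333) + (0.8333)·(0.8333) + (-0.1667)·(-0.1667) + (1.8333)·(1.8333)) / 5 = 10.8333/5 = 2.1667
  s[X_2,X_3] = ((-1.1667)·(-3.1667) + (-2.1667)·(2.8333) + (0.8333)·(2.8333) + (0.8333)·(-2.1667) + (-0.1667)·(-0.1667) + (1.8333)·(-0.1667)) / 5 = -2.1667/5 = -0.4333
  s[X_3,X_3] = ((-3.1667)·(-3.1667) + (2.8333)·(2.8333) + (2.8333)·(2.8333) + (-2.1667)·(-2.1667) + (-0.1667)·(-0.1667) + (-0.1667)·(-0.1667)) / 5 = 30.8333/5 = 6.1667
  Sample standard deviations s_i = √(s[i,i]):
  s(X_1) = √(6.6667) = 2.582
  s(X_2) = √(2.1667) = 1.472
  s(X_3) = √(6.1667) = 2.4833

Step 3 — r_{ij} = s_{ij} / (s_i · s_j):
  r[X_1,X_1] = 1 (diagonal).
  r[X_1,X_2] = -3.3333 / (2.582 · 1.472) = -3.3333 / 3.8006 = -0.8771
  r[X_1,X_3] = 0.6667 / (2.582 · 2.4833) = 0.6667 / 6.4118 = 0.104
  r[X_2,X_2] = 1 (diagonal).
  r[X_2,X_3] = -0.4333 / (1.472 · 2.4833) = -0.4333 / 3.6553 = -0.1185
  r[X_3,X_3] = 1 (diagonal).

R is symmetric with unit diagonal. Assembling:

R = [[1, -0.8771, 0.104],
 [-0.8771, 1, -0.1185],
 [0.104, -0.1185, 1]]


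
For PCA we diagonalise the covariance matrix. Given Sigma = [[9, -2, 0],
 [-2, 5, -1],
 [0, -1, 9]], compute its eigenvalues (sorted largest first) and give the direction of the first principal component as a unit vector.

Step 1 — characteristic polynomial p(λ) = det(λI - Sigma) = λ³ - tr·λ² + c_1·λ - det, where tr = trace, c_1 = sum of the principal 2×2 minors, det = det(Sigma):
  tr = 9 + 5 + 9 = 23,
  c_1 = (9·5 - (-2)²) + (9·9 - (0)²) + (5·9 - (-1)²) = 41 + 81 + 44 = 166,
  det = 9·(5·9 - (-1)²) - (-2)·((-2)·9 - (-1)·(0)) + (0)·((-2)·(-1) - 5·(0)) = 9·(44) - (-2)·(-18) + (0)·(2) = 360.
  So p(λ) = λ³ - 23λ² + 166λ - 360.
Step 2 — look for an integer root (rational root theorem: any rational root is an integer divisor of 360). Testing λ = 4:
  p(4) = 64 - 368 + 664 - 360 = 0  ✓
  Dividing out (λ - 4): p(λ) = (λ - 4)(λ² - 19λ + 90).
Step 3 — remaining eigenvalues from the quadratic λ² - 19λ + 90 = 0:
  Δ = 19² - 4·90 = 361 - 360 = 1,  λ = (19 ± √1)/2 = (19 ± 1)/2 = 10 or 9.
  Sorted: λ_1 = 10,  λ_2 = 9,  λ_3 = 4  (check: sum = 23 = tr ✓).

Step 4 — unit eigenvector for λ_1 = 10: v spans the null space of (Sigma - λ_1 I), whose rows are
  r_1 = (-1, -2, 0),  r_2 = (-2, -5, -1),  r_3 = (0, -1, -1).
  v is orthogonal to every row, so take v ∝ r_1 × r_2 = ((-2)·(-1) - (0)·(-5), (0)·(-2) - (-1)·(-1), (-1)·(-5) - (-2)·(-2)) = (2, -1, 1).
  Let u = (2, -1, 1).
  ||u|| = √((2)² + (-1)² + (1)²) = √(6) ≈ 2.4495,  v_1 = u/||u|| ≈ (0.8165, -0.4082, 0.4082) (||v_1|| = 1).

λ_1 = 10,  λ_2 = 9,  λ_3 = 4;  v_1 ≈ (0.8165, -0.4082, 0.4082)


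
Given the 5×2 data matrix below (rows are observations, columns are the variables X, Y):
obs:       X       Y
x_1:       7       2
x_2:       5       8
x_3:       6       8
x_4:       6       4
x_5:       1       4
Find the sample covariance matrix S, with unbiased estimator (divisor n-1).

Step 1 — column means:
  mean(X) = (7 + 5 + 6 + 6 + 1) / 5 = 25/5 = 5
  mean(Y) = (2 + 8 + 8 + 4 + 4) / 5 = 26/5 = 5.2

Step 2 — sample covariance S[i,j] = (1/(n-1)) · Σ_k (x_{k,i} - mean_i) · (x_{k,j} - mean_j), with n-1 = 4.
  S[X,X] = ((2)·(2) + (0)·(0) + (1)·(1) + (1)·(1) + (-4)·(-4)) / 4 = 22/4 = 5.5
  S[X,Y] = ((2)·(-3.2) + (0)·(2.8) + (1)·(2.8) + (1)·(-1.2) + (-4)·(-1.2)) / 4 = 0/4 = 0
  S[Y,Y] = ((-3.2)·(-3.2) + (2.8)·(2.8) + (2.8)·(2.8) + (-1.2)·(-1.2) + (-1.2)·(-1.2)) / 4 = 28.8/4 = 7.2

S is symmetric (S[j,i] = S[i,j]). Assembling:

S = [[5.5, 0],
 [0, 7.2]]


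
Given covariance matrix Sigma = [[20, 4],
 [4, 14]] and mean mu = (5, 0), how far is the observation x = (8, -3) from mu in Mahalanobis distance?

Step 1 — centre the observation: (x - mu) = (3, -3).

Step 2 — invert Sigma. det(Sigma) = 20·14 - (4)² = 264.
  Sigma^{-1} = (1/det) · [[d, -b], [-b, a]] = [[0.053, -0.0152],
 [-0.0152, 0.0758]].

Step 3 — form the quadratic (x - mu)^T · Sigma^{-1} · (x - mu):
  Sigma^{-1} · (x - mu) = (0.2045, -0.2727).
  (x - mu)^T · [Sigma^{-1} · (x - mu)] = (3)·(0.2045) + (-3)·(-0.2727) = 1.4318.

Step 4 — take square root: d = √(1.4318) ≈ 1.1966.

d(x, mu) = √(1.4318) ≈ 1.1966


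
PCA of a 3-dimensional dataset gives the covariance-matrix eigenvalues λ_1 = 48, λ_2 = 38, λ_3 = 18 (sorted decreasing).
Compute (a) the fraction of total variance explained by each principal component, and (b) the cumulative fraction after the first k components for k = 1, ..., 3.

Step 1 — total variance = trace(Sigma) = Σ λ_i = 48 + 38 + 18 = 104.

Step 2 — fraction explained by component i = λ_i / Σ λ:
  PC1: 48/104 = 0.4615
  PC2: 38/104 = 0.3654
  PC3: 18/104 = 0.1731

Step 3 — cumulative fraction after k components = (λ_1 + ... + λ_k) / Σ λ:
  k = 1: 48/104 = 0.4615
  k = 2: (48 + 38)/104 = 86/104 = 0.8269
  k = 3: (48 + 38 + 18)/104 = 104/104 = 1

Summary (fraction, with percent):

explained: PC1 0.4615 (46.15%), PC2 0.3654 (36.54%), PC3 0.1731 (17.31%);  cumulative: 0.4615, 0.8269, 1


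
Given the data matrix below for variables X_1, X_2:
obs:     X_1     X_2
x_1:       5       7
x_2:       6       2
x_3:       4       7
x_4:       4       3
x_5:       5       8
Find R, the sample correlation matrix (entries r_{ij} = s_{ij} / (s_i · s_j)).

Step 1 — column means:
  mean(X_1) = (5 + 6 + 4 + 4 + 5) / 5 = 24/5 = 4.8
  mean(X_2) = (7 + 2 + 7 + 3 + 8) / 5 = 27/5 = 5.4

Step 2 — sample variances and covariances s[i,j] = (1/(n-1)) · Σ_k (x_{k,i} - mean_i) · (x_{k,j} - mean_j), with n-1 = 4:
  s[X_1,X_1] = ((0.2)·(0.2) + (1.2)·(1.2) + (-0.8)·(-0.8) + (-0.8)·(-0.8) + (0.2)·(0.2)) / 4 = 2.8/4 = 0.7
  s[X_1,X_2] = ((0.2)·(1.6) + (1.2)·(-3.4) + (-0.8)·(1.6) + (-0.8)·(-2.4) + (0.2)·(2.6)) / 4 = -2.6/4 = -0.65
  s[X_2,X_2] = ((1.6)·(1.6) + (-3.4)·(-3.4) + (1.6)·(1.6) + (-2.4)·(-2.4) + (2.6)·(2.6)) / 4 = 29.2/4 = 7.3
  Sample standard deviations s_i = √(s[i,i]):
  s(X_1) = √(0.7) = 0.8367
  s(X_2) = √(7.3) = 2.7019

Step 3 — r_{ij} = s_{ij} / (s_i · s_j):
  r[X_1,X_1] = 1 (diagonal).
  r[X_1,X_2] = -0.65 / (0.8367 · 2.7019) = -0.65 / 2.2605 = -0.2875
  r[X_2,X_2] = 1 (diagonal).

R is symmetric with unit diagonal. Assembling:

R = [[1, -0.2875],
 [-0.2875, 1]]


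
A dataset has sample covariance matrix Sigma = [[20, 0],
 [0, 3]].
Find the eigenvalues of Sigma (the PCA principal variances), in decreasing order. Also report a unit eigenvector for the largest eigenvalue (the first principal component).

Step 1 — characteristic polynomial of 2×2 Sigma:
  det(Sigma - λI) = λ² - trace · λ + det = 0.
  trace = 20 + 3 = 23, det = 20·3 - (0)² = 60.
Step 2 — discriminant:
  Δ = trace² - 4·det = 529 - 240 = 289.
Step 3 — eigenvalues:
  λ = (trace ± √Δ)/2 = (23 ± 17)/2,
  λ_1 = 20,  λ_2 = 3.

Step 4 — unit eigenvector for λ_1: Sigma is diagonal, so its eigenvectors are the coordinate axes. λ_1 = 20 is the diagonal entry on the first coordinate axis, hence
  v_1 = (1, 0) (||v_1|| = 1).

λ_1 = 20,  λ_2 = 3;  v_1 ≈ (1, 0)


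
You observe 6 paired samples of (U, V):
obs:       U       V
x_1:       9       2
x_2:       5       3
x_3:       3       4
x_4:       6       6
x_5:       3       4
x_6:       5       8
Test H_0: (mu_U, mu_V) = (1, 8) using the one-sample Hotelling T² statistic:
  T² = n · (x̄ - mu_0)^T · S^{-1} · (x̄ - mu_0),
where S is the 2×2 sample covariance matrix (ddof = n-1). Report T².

Step 1 — sample mean vector:
  mean(U) = (9 + 5 + 3 + 6 + 3 + 5) / 6 = 31/6 = 5.1667
  mean(V) = (2 + 3 + 4 + 6 + 4 + 8) / 6 = 27/6 = 4.5
  x̄ = (5.1667, 4.5),  deviation x̄ - mu_0 = (5.1667, 4.5) - (1, 8) = (4.1667, -3.5).

Step 2 — sample covariance matrix, S[i,j] = (1/(n-1)) · Σ_k (x_{k,i} - mean_i) · (x_{k,j} - mean_j), divisor n-1 = 5:
  S[U,U] = ((3.8333)·(3.8333) + (-0.1667)·(-0.1667) + (-2.1667)·(-2.1667) + (0.8333)·(0.8333) + (-2.1667)·(-2.1667) + (-0.1667)·(-0.1667)) / 5 = 24.8333/5 = 4.9667
  S[U,V] = ((3.8333)·(-2.5) + (-0.1667)·(-1.5) + (-2.1667)·(-0.5) + (0.8333)·(1.5) + (-2.1667)·(-0.5) + (-0.1667)·(3.5)) / 5 = -6.5/5 = -1.3
  S[V,V] = ((-2.5)·(-2.5) + (-1.5)·(-1.5) + (-0.5)·(-0.5) + (1.5)·(1.5) + (-0.5)·(-0.5) + (3.5)·(3.5)) / 5 = 23.5/5 = 4.7
  S = [[4.9667, -1.3],
 [-1.3, 4.7]].

Step 3 — invert S. det(S) = 4.9667·4.7 - (-1.3)² = 21.6533.
  S^{-1} = (1/det) · [[d, -b], [-b, a]] = [[0.2171, 0.06],
 [0.06, 0.2294]].

Step 4 — quadratic form (x̄ - mu_0)^T · S^{-1} · (x̄ - mu_0):
  S^{-1} · (x̄ - mu_0) = (0.6943, -0.5526),
  (x̄ - mu_0)^T · [...] = (4.1667)·(0.6943) + (-3.5)·(-0.5526) = 4.8271.

Step 5 — scale by n: T² = 6 · 4.8271 = 28.9624.

T² ≈ 28.9624


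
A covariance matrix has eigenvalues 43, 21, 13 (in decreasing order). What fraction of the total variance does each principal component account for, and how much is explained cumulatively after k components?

Step 1 — total variance = trace(Sigma) = Σ λ_i = 43 + 21 + 13 = 77.

Step 2 — fraction explained by component i = λ_i / Σ λ:
  PC1: 43/77 = 0.5584
  PC2: 21/77 = 0.2727
  PC3: 13/77 = 0.1688

Step 3 — cumulative fraction after k components = (λ_1 + ... + λ_k) / Σ λ:
  k = 1: 43/77 = 0.5584
  k = 2: (43 + 21)/77 = 64/77 = 0.8312
  k = 3: (43 + 21 + 13)/77 = 77/77 = 1

Summary (fraction, with percent):

explained: PC1 0.5584 (55.84%), PC2 0.2727 (27.27%), PC3 0.1688 (16.88%);  cumulative: 0.5584, 0.8312, 1


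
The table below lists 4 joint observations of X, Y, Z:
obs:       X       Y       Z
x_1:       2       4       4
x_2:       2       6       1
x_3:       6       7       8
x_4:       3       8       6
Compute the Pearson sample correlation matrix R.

Step 1 — column means:
  mean(X) = (2 + 2 + 6 + 3) / 4 = 13/4 = 3.25
  mean(Y) = (4 + 6 + 7 + 8) / 4 = 25/4 = 6.25
  mean(Z) = (4 + 1 + 8 + 6) / 4 = 19/4 = 4.75

Step 2 — sample variances and covariances s[i,j] = (1/(n-1)) · Σ_k (x_{k,i} - mean_i) · (x_{k,j} - mean_j), with n-1 = 3:
  s[X,X] = ((-1.25)·(-1.25) + (-1.25)·(-1.25) + (2.75)·(2.75) + (-0.25)·(-0.25)) / 3 = 10.75/3 = 3.5833
  s[X,Y] = ((-1.25)·(-2.25) + (-1.25)·(-0.25) + (2.75)·(0.75) + (-0.25)·(1.75)) / 3 = 4.75/3 = 1.5833
  s[X,Z] = ((-1.25)·(-0.75) + (-1.25)·(-3.75) + (2.75)·(3.25) + (-0.25)·(1.25)) / 3 = 14.25/3 = 4.75
  s[Y,Y] = ((-2.25)·(-2.25) + (-0.25)·(-0.25) + (0.75)·(0.75) + (1.75)·(1.75)) / 3 = 8.75/3 = 2.9167
  s[Y,Z] = ((-2.25)·(-0.75) + (-0.25)·(-3.75) + (0.75)·(3.25) + (1.75)·(1.25)) / 3 = 7.25/3 = 2.4167
  s[Z,Z] = ((-0.75)·(-0.75) + (-3.75)·(-3.75) + (3.25)·(3.25) + (1.25)·(1.25)) / 3 = 26.75/3 = 8.9167
  Sample standard deviations s_i = √(s[i,i]):
  s(X) = √(3.5833) = 1.893
  s(Y) = √(2.9167) = 1.7078
  s(Z) = √(8.9167) = 2.9861

Step 3 — r_{ij} = s_{ij} / (s_i · s_j):
  r[X,X] = 1 (diagonal).
  r[X,Y] = 1.5833 / (1.893 · 1.7078) = 1.5833 / 3.2329 = 0.4898
  r[X,Z] = 4.75 / (1.893 · 2.9861) = 4.75 / 5.6526 = 0.8403
  r[Y,Y] = 1 (diagonal).
  r[Y,Z] = 2.4167 / (1.7078 · 2.9861) = 2.4167 / 5.0997 = 0.4739
  r[Z,Z] = 1 (diagonal).

R is symmetric with unit diagonal. Assembling:

R = [[1, 0.4898, 0.8403],
 [0.4898, 1, 0.4739],
 [0.8403, 0.4739, 1]]


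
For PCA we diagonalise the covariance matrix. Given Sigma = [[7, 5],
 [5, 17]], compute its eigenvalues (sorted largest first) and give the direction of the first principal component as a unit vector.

Step 1 — characteristic polynomial of 2×2 Sigma:
  det(Sigma - λI) = λ² - trace · λ + det = 0.
  trace = 7 + 17 = 24, det = 7·17 - (5)² = 94.
Step 2 — discriminant:
  Δ = trace² - 4·det = 576 - 376 = 200.
Step 3 — eigenvalues:
  λ = (trace ± √Δ)/2 = (24 ± 14.1421)/2,
  λ_1 = 19.0711,  λ_2 = 4.9289.

Step 4 — unit eigenvector for λ_1: solve (Sigma - λ_1 I)v = 0. First row:
  (7 - 19.0711)·v_x + (5)·v_y = 0, i.e. (-12.0711)·v_x + (5)·v_y = 0,
  so v ∝ (b, λ_1 - a) = (5, 12.0711) = u.
  ||u|| = √((5)² + (12.0711)²) = √(170.7107) ≈ 13.0656,
  v_1 = u/||u|| ≈ (0.3827, 0.9239) (||v_1|| = 1).

λ_1 = 19.0711,  λ_2 = 4.9289;  v_1 ≈ (0.3827, 0.9239)


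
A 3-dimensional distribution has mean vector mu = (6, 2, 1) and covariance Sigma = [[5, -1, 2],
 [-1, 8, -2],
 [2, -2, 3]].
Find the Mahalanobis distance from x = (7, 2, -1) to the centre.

Step 1 — centre the observation: (x - mu) = (1, 0, -2).

Step 2 — invert Sigma (cofactor / det for 3×3, or solve directly):
  Sigma^{-1} = [[0.274, -0.0137, -0.1918],
 [-0.0137, 0.1507, 0.1096],
 [-0.1918, 0.1096, 0.5342]].

Step 3 — form the quadratic (x - mu)^T · Sigma^{-1} · (x - mu):
  Sigma^{-1} · (x - mu) = (0.6575, -0.2329, -1.2603).
  (x - mu)^T · [Sigma^{-1} · (x - mu)] = (1)·(0.6575) + (0)·(-0.2329) + (-2)·(-1.2603) = 3.1781.

Step 4 — take square root: d = √(3.1781) ≈ 1.7827.

d(x, mu) = √(3.1781) ≈ 1.7827


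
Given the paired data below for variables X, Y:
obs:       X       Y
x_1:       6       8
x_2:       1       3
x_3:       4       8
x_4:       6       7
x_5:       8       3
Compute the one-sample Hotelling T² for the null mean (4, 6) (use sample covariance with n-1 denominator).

Step 1 — sample mean vector:
  mean(X) = (6 + 1 + 4 + 6 + 8) / 5 = 25/5 = 5
  mean(Y) = (8 + 3 + 8 + 7 + 3) / 5 = 29/5 = 5.8
  x̄ = (5, 5.8),  deviation x̄ - mu_0 = (5, 5.8) - (4, 6) = (1, -0.2).

Step 2 — sample covariance matrix, S[i,j] = (1/(n-1)) · Σ_k (x_{k,i} - mean_i) · (x_{k,j} - mean_j), divisor n-1 = 4:
  S[X,X] = ((1)·(1) + (-4)·(-4) + (-1)·(-1) + (1)·(1) + (3)·(3)) / 4 = 28/4 = 7
  S[X,Y] = ((1)·(2.2) + (-4)·(-2.8) + (-1)·(2.2) + (1)·(1.2) + (3)·(-2.8)) / 4 = 4/4 = 1
  S[Y,Y] = ((2.2)·(2.2) + (-2.8)·(-2.8) + (2.2)·(2.2) + (1.2)·(1.2) + (-2.8)·(-2.8)) / 4 = 26.8/4 = 6.7
  S = [[7, 1],
 [1, 6.7]].

Step 3 — invert S. det(S) = 7·6.7 - (1)² = 45.9.
  S^{-1} = (1/det) · [[d, -b], [-b, a]] = [[0.146, -0.0218],
 [-0.0218, 0.1525]].

Step 4 — quadratic form (x̄ - mu_0)^T · S^{-1} · (x̄ - mu_0):
  S^{-1} · (x̄ - mu_0) = (0.1503, -0.0523),
  (x̄ - mu_0)^T · [...] = (1)·(0.1503) + (-0.2)·(-0.0523) = 0.1608.

Step 5 — scale by n: T² = 5 · 0.1608 = 0.8039.

T² ≈ 0.8039


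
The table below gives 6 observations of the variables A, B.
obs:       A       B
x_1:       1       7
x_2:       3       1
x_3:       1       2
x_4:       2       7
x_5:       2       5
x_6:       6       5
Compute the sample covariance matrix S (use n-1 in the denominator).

Step 1 — column means:
  mean(A) = (1 + 3 + 1 + 2 + 2 + 6) / 6 = 15/6 = 2.5
  mean(B) = (7 + 1 + 2 + 7 + 5 + 5) / 6 = 27/6 = 4.5

Step 2 — sample covariance S[i,j] = (1/(n-1)) · Σ_k (x_{k,i} - mean_i) · (x_{k,j} - mean_j), with n-1 = 5.
  S[A,A] = ((-1.5)·(-1.5) + (0.5)·(0.5) + (-1.5)·(-1.5) + (-0.5)·(-0.5) + (-0.5)·(-0.5) + (3.5)·(3.5)) / 5 = 17.5/5 = 3.5
  S[A,B] = ((-1.5)·(2.5) + (0.5)·(-3.5) + (-1.5)·(-2.5) + (-0.5)·(2.5) + (-0.5)·(0.5) + (3.5)·(0.5)) / 5 = -1.5/5 = -0.3
  S[B,B] = ((2.5)·(2.5) + (-3.5)·(-3.5) + (-2.5)·(-2.5) + (2.5)·(2.5) + (0.5)·(0.5) + (0.5)·(0.5)) / 5 = 31.5/5 = 6.3

S is symmetric (S[j,i] = S[i,j]). Assembling:

S = [[3.5, -0.3],
 [-0.3, 6.3]]


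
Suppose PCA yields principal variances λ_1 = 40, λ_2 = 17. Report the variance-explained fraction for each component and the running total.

Step 1 — total variance = trace(Sigma) = Σ λ_i = 40 + 17 = 57.

Step 2 — fraction explained by component i = λ_i / Σ λ:
  PC1: 40/57 = 0.7018
  PC2: 17/57 = 0.2982

Step 3 — cumulative fraction after k components = (λ_1 + ... + λ_k) / Σ λ:
  k = 1: 40/57 = 0.7018
  k = 2: (40 + 17)/57 = 57/57 = 1

Summary (fraction, with percent):

explained: PC1 0.7018 (70.18%), PC2 0.2982 (29.82%);  cumulative: 0.7018, 1


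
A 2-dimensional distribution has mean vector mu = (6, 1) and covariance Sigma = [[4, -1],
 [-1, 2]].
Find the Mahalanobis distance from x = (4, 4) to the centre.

Step 1 — centre the observation: (x - mu) = (-2, 3).

Step 2 — invert Sigma. det(Sigma) = 4·2 - (-1)² = 7.
  Sigma^{-1} = (1/det) · [[d, -b], [-b, a]] = [[0.2857, 0.1429],
 [0.1429, 0.5714]].

Step 3 — form the quadratic (x - mu)^T · Sigma^{-1} · (x - mu):
  Sigma^{-1} · (x - mu) = (-0.1429, 1.4286).
  (x - mu)^T · [Sigma^{-1} · (x - mu)] = (-2)·(-0.1429) + (3)·(1.4286) = 4.5714.

Step 4 — take square root: d = √(4.5714) ≈ 2.1381.

d(x, mu) = √(4.5714) ≈ 2.1381


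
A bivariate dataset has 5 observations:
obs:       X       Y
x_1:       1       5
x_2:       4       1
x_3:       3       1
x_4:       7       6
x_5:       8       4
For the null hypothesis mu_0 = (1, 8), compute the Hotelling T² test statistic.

Step 1 — sample mean vector:
  mean(X) = (1 + 4 + 3 + 7 + 8) / 5 = 23/5 = 4.6
  mean(Y) = (5 + 1 + 1 + 6 + 4) / 5 = 17/5 = 3.4
  x̄ = (4.6, 3.4),  deviation x̄ - mu_0 = (4.6, 3.4) - (1, 8) = (3.6, -4.6).

Step 2 — sample covariance matrix, S[i,j] = (1/(n-1)) · Σ_k (x_{k,i} - mean_i) · (x_{k,j} - mean_j), divisor n-1 = 4:
  S[X,X] = ((-3.6)·(-3.6) + (-0.6)·(-0.6) + (-1.6)·(-1.6) + (2.4)·(2.4) + (3.4)·(3.4)) / 4 = 33.2/4 = 8.3
  S[X,Y] = ((-3.6)·(1.6) + (-0.6)·(-2.4) + (-1.6)·(-2.4) + (2.4)·(2.6) + (3.4)·(0.6)) / 4 = 7.8/4 = 1.95
  S[Y,Y] = ((1.6)·(1.6) + (-2.4)·(-2.4) + (-2.4)·(-2.4) + (2.6)·(2.6) + (0.6)·(0.6)) / 4 = 21.2/4 = 5.3
  S = [[8.3, 1.95],
 [1.95, 5.3]].

Step 3 — invert S. det(S) = 8.3·5.3 - (1.95)² = 40.1875.
  S^{-1} = (1/det) · [[d, -b], [-b, a]] = [[0.1319, -0.0485],
 [-0.0485, 0.2065]].

Step 4 — quadratic form (x̄ - mu_0)^T · S^{-1} · (x̄ - mu_0):
  S^{-1} · (x̄ - mu_0) = (0.698, -1.1247),
  (x̄ - mu_0)^T · [...] = (3.6)·(0.698) + (-4.6)·(-1.1247) = 7.6865.

Step 5 — scale by n: T² = 5 · 7.6865 = 38.4323.

T² ≈ 38.4323


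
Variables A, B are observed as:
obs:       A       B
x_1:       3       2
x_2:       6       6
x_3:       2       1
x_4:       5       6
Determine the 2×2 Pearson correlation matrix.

Step 1 — column means:
  mean(A) = (3 + 6 + 2 + 5) / 4 = 16/4 = 4
  mean(B) = (2 + 6 + 1 + 6) / 4 = 15/4 = 3.75

Step 2 — sample variances and covariances s[i,j] = (1/(n-1)) · Σ_k (x_{k,i} - mean_i) · (x_{k,j} - mean_j), with n-1 = 3:
  s[A,A] = ((-1)·(-1) + (2)·(2) + (-2)·(-2) + (1)·(1)) / 3 = 10/3 = 3.3333
  s[A,B] = ((-1)·(-1.75) + (2)·(2.25) + (-2)·(-2.75) + (1)·(2.25)) / 3 = 14/3 = 4.6667
  s[B,B] = ((-1.75)·(-1.75) + (2.25)·(2.25) + (-2.75)·(-2.75) + (2.25)·(2.25)) / 3 = 20.75/3 = 6.9167
  Sample standard deviations s_i = √(s[i,i]):
  s(A) = √(3.3333) = 1.8257
  s(B) = √(6.9167) = 2.63

Step 3 — r_{ij} = s_{ij} / (s_i · s_j):
  r[A,A] = 1 (diagonal).
  r[A,B] = 4.6667 / (1.8257 · 2.63) = 4.6667 / 4.8016 = 0.9719
  r[B,B] = 1 (diagonal).

R is symmetric with unit diagonal. Assembling:

R = [[1, 0.9719],
 [0.9719, 1]]


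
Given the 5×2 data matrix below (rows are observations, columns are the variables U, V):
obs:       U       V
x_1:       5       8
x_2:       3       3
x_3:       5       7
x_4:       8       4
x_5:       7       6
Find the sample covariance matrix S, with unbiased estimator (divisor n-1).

Step 1 — column means:
  mean(U) = (5 + 3 + 5 + 8 + 7) / 5 = 28/5 = 5.6
  mean(V) = (8 + 3 + 7 + 4 + 6) / 5 = 28/5 = 5.6

Step 2 — sample covariance S[i,j] = (1/(n-1)) · Σ_k (x_{k,i} - mean_i) · (x_{k,j} - mean_j), with n-1 = 4.
  S[U,U] = ((-0.6)·(-0.6) + (-2.6)·(-2.6) + (-0.6)·(-0.6) + (2.4)·(2.4) + (1.4)·(1.4)) / 4 = 15.2/4 = 3.8
  S[U,V] = ((-0.6)·(2.4) + (-2.6)·(-2.6) + (-0.6)·(1.4) + (2.4)·(-1.6) + (1.4)·(0.4)) / 4 = 1.2/4 = 0.3
  S[V,V] = ((2.4)·(2.4) + (-2.6)·(-2.6) + (1.4)·(1.4) + (-1.6)·(-1.6) + (0.4)·(0.4)) / 4 = 17.2/4 = 4.3

S is symmetric (S[j,i] = S[i,j]). Assembling:

S = [[3.8, 0.3],
 [0.3, 4.3]]


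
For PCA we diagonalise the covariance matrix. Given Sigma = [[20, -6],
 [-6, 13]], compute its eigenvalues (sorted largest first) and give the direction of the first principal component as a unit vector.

Step 1 — characteristic polynomial of 2×2 Sigma:
  det(Sigma - λI) = λ² - trace · λ + det = 0.
  trace = 20 + 13 = 33, det = 20·13 - (-6)² = 224.
Step 2 — discriminant:
  Δ = trace² - 4·det = 1089 - 896 = 193.
Step 3 — eigenvalues:
  λ = (trace ± √Δ)/2 = (33 ± 13.8924)/2,
  λ_1 = 23.4462,  λ_2 = 9.5538.

Step 4 — unit eigenvector for λ_1: solve (Sigma - λ_1 I)v = 0. First row:
  (20 - 23.4462)·v_x + (-6)·v_y = 0, i.e. (-3.4462)·v_x + (-6)·v_y = 0,
  so v ∝ (b, λ_1 - a) = (-6, 3.4462); multiply by -1 so the first entry is positive: u = (6, -3.4462).
  ||u|| = √((6)² + (-3.4462)²) = √(47.8764) ≈ 6.9193,
  v_1 = u/||u|| ≈ (0.8671, -0.4981) (||v_1|| = 1).

λ_1 = 23.4462,  λ_2 = 9.5538;  v_1 ≈ (0.8671, -0.4981)


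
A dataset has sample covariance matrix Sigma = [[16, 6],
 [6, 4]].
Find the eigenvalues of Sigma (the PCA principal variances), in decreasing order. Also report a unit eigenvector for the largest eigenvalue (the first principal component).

Step 1 — characteristic polynomial of 2×2 Sigma:
  det(Sigma - λI) = λ² - trace · λ + det = 0.
  trace = 16 + 4 = 20, det = 16·4 - (6)² = 28.
Step 2 — discriminant:
  Δ = trace² - 4·det = 400 - 112 = 288.
Step 3 — eigenvalues:
  λ = (trace ± √Δ)/2 = (20 ± 16.9706)/2,
  λ_1 = 18.4853,  λ_2 = 1.5147.

Step 4 — unit eigenvector for λ_1: solve (Sigma - λ_1 I)v = 0. First row:
  (16 - 18.4853)·v_x + (6)·v_y = 0, i.e. (-2.4853)·v_x + (6)·v_y = 0,
  so v ∝ (b, λ_1 - a) = (6, 2.4853) = u.
  ||u|| = √((6)² + (2.4853)²) = √(42.1766) ≈ 6.4944,
  v_1 = u/||u|| ≈ (0.9239, 0.3827) (||v_1|| = 1).

λ_1 = 18.4853,  λ_2 = 1.5147;  v_1 ≈ (0.9239, 0.3827)


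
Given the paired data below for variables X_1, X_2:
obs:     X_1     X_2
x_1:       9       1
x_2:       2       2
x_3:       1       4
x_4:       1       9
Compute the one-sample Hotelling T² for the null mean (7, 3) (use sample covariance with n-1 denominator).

Step 1 — sample mean vector:
  mean(X_1) = (9 + 2 + 1 + 1) / 4 = 13/4 = 3.25
  mean(X_2) = (1 + 2 + 4 + 9) / 4 = 16/4 = 4
  x̄ = (3.25, 4),  deviation x̄ - mu_0 = (3.25, 4) - (7, 3) = (-3.75, 1).

Step 2 — sample covariance matrix, S[i,j] = (1/(n-1)) · Σ_k (x_{k,i} - mean_i) · (x_{k,j} - mean_j), divisor n-1 = 3:
  S[X_1,X_1] = ((5.75)·(5.75) + (-1.25)·(-1.25) + (-2.25)·(-2.25) + (-2.25)·(-2.25)) / 3 = 44.75/3 = 14.9167
  S[X_1,X_2] = ((5.75)·(-3) + (-1.25)·(-2) + (-2.25)·(0) + (-2.25)·(5)) / 3 = -26/3 = -8.6667
  S[X_2,X_2] = ((-3)·(-3) + (-2)·(-2) + (0)·(0) + (5)·(5)) / 3 = 38/3 = 12.6667
  S = [[14.9167, -8.6667],
 [-8.6667, 12.6667]].

Step 3 — invert S. det(S) = 14.9167·12.6667 - (-8.6667)² = 113.8333.
  S^{-1} = (1/det) · [[d, -b], [-b, a]] = [[0.1113, 0.0761],
 [0.0761, 0.131]].

Step 4 — quadratic form (x̄ - mu_0)^T · S^{-1} · (x̄ - mu_0):
  S^{-1} · (x̄ - mu_0) = (-0.3411, -0.1545),
  (x̄ - mu_0)^T · [...] = (-3.75)·(-0.3411) + (1)·(-0.1545) = 1.1248.

Step 5 — scale by n: T² = 4 · 1.1248 = 4.4993.

T² ≈ 4.4993


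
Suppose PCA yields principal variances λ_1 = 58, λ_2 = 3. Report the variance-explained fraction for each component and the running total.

Step 1 — total variance = trace(Sigma) = Σ λ_i = 58 + 3 = 61.

Step 2 — fraction explained by component i = λ_i / Σ λ:
  PC1: 58/61 = 0.9508
  PC2: 3/61 = 0.0492

Step 3 — cumulative fraction after k components = (λ_1 + ... + λ_k) / Σ λ:
  k = 1: 58/61 = 0.9508
  k = 2: (58 + 3)/61 = 61/61 = 1

Summary (fraction, with percent):

explained: PC1 0.9508 (95.08%), PC2 0.0492 (4.92%);  cumulative: 0.9508, 1


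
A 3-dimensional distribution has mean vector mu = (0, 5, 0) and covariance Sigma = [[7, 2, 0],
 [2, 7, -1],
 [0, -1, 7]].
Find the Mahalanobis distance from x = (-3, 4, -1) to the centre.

Step 1 — centre the observation: (x - mu) = (-3, -1, -1).

Step 2 — invert Sigma (cofactor / det for 3×3, or solve directly):
  Sigma^{-1} = [[0.1558, -0.0455, -0.0065],
 [-0.0455, 0.1591, 0.0227],
 [-0.0065, 0.0227, 0.1461]].

Step 3 — form the quadratic (x - mu)^T · Sigma^{-1} · (x - mu):
  Sigma^{-1} · (x - mu) = (-0.4156, -0.0455, -0.1494).
  (x - mu)^T · [Sigma^{-1} · (x - mu)] = (-3)·(-0.4156) + (-1)·(-0.0455) + (-1)·(-0.1494) = 1.4416.

Step 4 — take square root: d = √(1.4416) ≈ 1.2006.

d(x, mu) = √(1.4416) ≈ 1.2006


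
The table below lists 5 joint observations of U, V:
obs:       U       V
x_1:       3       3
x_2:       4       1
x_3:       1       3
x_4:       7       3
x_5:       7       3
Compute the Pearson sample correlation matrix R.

Step 1 — column means:
  mean(U) = (3 + 4 + 1 + 7 + 7) / 5 = 22/5 = 4.4
  mean(V) = (3 + 1 + 3 + 3 + 3) / 5 = 13/5 = 2.6

Step 2 — sample variances and covariances s[i,j] = (1/(n-1)) · Σ_k (x_{k,i} - mean_i) · (x_{k,j} - mean_j), with n-1 = 4:
  s[U,U] = ((-1.4)·(-1.4) + (-0.4)·(-0.4) + (-3.4)·(-3.4) + (2.6)·(2.6) + (2.6)·(2.6)) / 4 = 27.2/4 = 6.8
  s[U,V] = ((-1.4)·(0.4) + (-0.4)·(-1.6) + (-3.4)·(0.4) + (2.6)·(0.4) + (2.6)·(0.4)) / 4 = 0.8/4 = 0.2
  s[V,V] = ((0.4)·(0.4) + (-1.6)·(-1.6) + (0.4)·(0.4) + (0.4)·(0.4) + (0.4)·(0.4)) / 4 = 3.2/4 = 0.8
  Sample standard deviations s_i = √(s[i,i]):
  s(U) = √(6.8) = 2.6077
  s(V) = √(0.8) = 0.8944

Step 3 — r_{ij} = s_{ij} / (s_i · s_j):
  r[U,U] = 1 (diagonal).
  r[U,V] = 0.2 / (2.6077 · 0.8944) = 0.2 / 2.3324 = 0.0857
  r[V,V] = 1 (diagonal).

R is symmetric with unit diagonal. Assembling:

R = [[1, 0.0857],
 [0.0857, 1]]


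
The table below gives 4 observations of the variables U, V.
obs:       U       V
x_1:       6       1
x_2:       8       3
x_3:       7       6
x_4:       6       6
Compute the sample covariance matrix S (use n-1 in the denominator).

Step 1 — column means:
  mean(U) = (6 + 8 + 7 + 6) / 4 = 27/4 = 6.75
  mean(V) = (1 + 3 + 6 + 6) / 4 = 16/4 = 4

Step 2 — sample covariance S[i,j] = (1/(n-1)) · Σ_k (x_{k,i} - mean_i) · (x_{k,j} - mean_j), with n-1 = 3.
  S[U,U] = ((-0.75)·(-0.75) + (1.25)·(1.25) + (0.25)·(0.25) + (-0.75)·(-0.75)) / 3 = 2.75/3 = 0.9167
  S[U,V] = ((-0.75)·(-3) + (1.25)·(-1) + (0.25)·(2) + (-0.75)·(2)) / 3 = 0/3 = 0
  S[V,V] = ((-3)·(-3) + (-1)·(-1) + (2)·(2) + (2)·(2)) / 3 = 18/3 = 6

S is symmetric (S[j,i] = S[i,j]). Assembling:

S = [[0.9167, 0],
 [0, 6]]


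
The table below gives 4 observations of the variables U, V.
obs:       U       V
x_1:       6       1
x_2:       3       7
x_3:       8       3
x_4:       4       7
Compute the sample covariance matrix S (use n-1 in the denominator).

Step 1 — column means:
  mean(U) = (6 + 3 + 8 + 4) / 4 = 21/4 = 5.25
  mean(V) = (1 + 7 + 3 + 7) / 4 = 18/4 = 4.5

Step 2 — sample covariance S[i,j] = (1/(n-1)) · Σ_k (x_{k,i} - mean_i) · (x_{k,j} - mean_j), with n-1 = 3.
  S[U,U] = ((0.75)·(0.75) + (-2.25)·(-2.25) + (2.75)·(2.75) + (-1.25)·(-1.25)) / 3 = 14.75/3 = 4.9167
  S[U,V] = ((0.75)·(-3.5) + (-2.25)·(2.5) + (2.75)·(-1.5) + (-1.25)·(2.5)) / 3 = -15.5/3 = -5.1667
  S[V,V] = ((-3.5)·(-3.5) + (2.5)·(2.5) + (-1.5)·(-1.5) + (2.5)·(2.5)) / 3 = 27/3 = 9

S is symmetric (S[j,i] = S[i,j]). Assembling:

S = [[4.9167, -5.1667],
 [-5.1667, 9]]


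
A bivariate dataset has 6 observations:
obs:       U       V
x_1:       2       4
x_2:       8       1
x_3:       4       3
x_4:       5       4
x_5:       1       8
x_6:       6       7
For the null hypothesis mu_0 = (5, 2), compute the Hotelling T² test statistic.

Step 1 — sample mean vector:
  mean(U) = (2 + 8 + 4 + 5 + 1 + 6) / 6 = 26/6 = 4.3333
  mean(V) = (4 + 1 + 3 + 4 + 8 + 7) / 6 = 27/6 = 4.5
  x̄ = (4.3333, 4.5),  deviation x̄ - mu_0 = (4.3333, 4.5) - (5, 2) = (-0.6667, 2.5).

Step 2 — sample covariance matrix, S[i,j] = (1/(n-1)) · Σ_k (x_{k,i} - mean_i) · (x_{k,j} - mean_j), divisor n-1 = 5:
  S[U,U] = ((-2.3333)·(-2.3333) + (3.6667)·(3.6667) + (-0.3333)·(-0.3333) + (0.6667)·(0.6667) + (-3.3333)·(-3.3333) + (1.6667)·(1.6667)) / 5 = 33.3333/5 = 6.6667
  S[U,V] = ((-2.3333)·(-0.5) + (3.6667)·(-3.5) + (-0.3333)·(-1.5) + (0.6667)·(-0.5) + (-3.3333)·(3.5) + (1.6667)·(2.5)) / 5 = -19/5 = -3.8
  S[V,V] = ((-0.5)·(-0.5) + (-3.5)·(-3.5) + (-1.5)·(-1.5) + (-0.5)·(-0.5) + (3.5)·(3.5) + (2.5)·(2.5)) / 5 = 33.5/5 = 6.7
  S = [[6.6667, -3.8],
 [-3.8, 6.7]].

Step 3 — invert S. det(S) = 6.6667·6.7 - (-3.8)² = 30.2267.
  S^{-1} = (1/det) · [[d, -b], [-b, a]] = [[0.2217, 0.1257],
 [0.1257, 0.2206]].

Step 4 — quadratic form (x̄ - mu_0)^T · S^{-1} · (x̄ - mu_0):
  S^{-1} · (x̄ - mu_0) = (0.1665, 0.4676),
  (x̄ - mu_0)^T · [...] = (-0.6667)·(0.1665) + (2.5)·(0.4676) = 1.0579.

Step 5 — scale by n: T² = 6 · 1.0579 = 6.3476.

T² ≈ 6.3476


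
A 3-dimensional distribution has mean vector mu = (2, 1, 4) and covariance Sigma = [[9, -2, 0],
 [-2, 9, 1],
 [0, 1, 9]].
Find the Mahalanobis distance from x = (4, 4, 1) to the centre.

Step 1 — centre the observation: (x - mu) = (2, 3, -3).

Step 2 — invert Sigma (cofactor / det for 3×3, or solve directly):
  Sigma^{-1} = [[0.117, 0.0263, -0.0029],
 [0.0263, 0.1184, -0.0132],
 [-0.0029, -0.0132, 0.1126]].

Step 3 — form the quadratic (x - mu)^T · Sigma^{-1} · (x - mu):
  Sigma^{-1} · (x - mu) = (0.3216, 0.4474, -0.383).
  (x - mu)^T · [Sigma^{-1} · (x - mu)] = (2)·(0.3216) + (3)·(0.4474) + (-3)·(-0.383) = 3.1345.

Step 4 — take square root: d = √(3.1345) ≈ 1.7705.

d(x, mu) = √(3.1345) ≈ 1.7705


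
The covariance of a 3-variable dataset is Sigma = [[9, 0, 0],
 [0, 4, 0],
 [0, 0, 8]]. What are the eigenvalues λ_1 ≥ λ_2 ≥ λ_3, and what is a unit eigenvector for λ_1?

Step 1 — characteristic polynomial p(λ) = det(λI - Sigma) = λ³ - tr·λ² + c_1·λ - det, where tr = trace, c_1 = sum of the principal 2×2 minors, det = det(Sigma):
  tr = 9 + 4 + 8 = 21,
  c_1 = (9·4 - (0)²) + (9·8 - (0)²) + (4·8 - (0)²) = 36 + 72 + 32 = 140,
  det = 9·(4·8 - (0)²) - (0)·((0)·8 - (0)·(0)) + (0)·((0)·(0) - 4·(0)) = 9·(32) - (0)·(0) + (0)·(0) = 288.
  So p(λ) = λ³ - 21λ² + 140λ - 288.
Step 2 — look for an integer root (rational root theorem: any rational root is an integer divisor of 288). Testing λ = 4:
  p(4) = 64 - 336 + 560 - 288 = 0  ✓
  Dividing out (λ - 4): p(λ) = (λ - 4)(λ² - 17λ + 72).
Step 3 — remaining eigenvalues from the quadratic λ² - 17λ + 72 = 0:
  Δ = 17² - 4·72 = 289 - 288 = 1,  λ = (17 ± √1)/2 = (17 ± 1)/2 = 9 or 8.
  Sorted: λ_1 = 9,  λ_2 = 8,  λ_3 = 4  (check: sum = 21 = tr ✓).

Step 4 — unit eigenvector for λ_1 = 9: v spans the null space of (Sigma - λ_1 I), whose rows are
  r_1 = (0, 0, 0),  r_2 = (0, -5, 0),  r_3 = (0, 0, -1).
  v is orthogonal to every row, so take v ∝ r_2 × r_3 = ((-5)·(-1) - (0)·(0), (0)·(0) - (0)·(-1), (0)·(0) - (-5)·(0)) = (5, 0, 0).
  Rescale (divide by 5): u = (1, 0, 0).
  ||u|| = √((1)² + (0)² + (0)²) = √(1) = 1,  v_1 = u/||u|| ≈ (1, 0, 0) (||v_1|| = 1).

λ_1 = 9,  λ_2 = 8,  λ_3 = 4;  v_1 ≈ (1, 0, 0)


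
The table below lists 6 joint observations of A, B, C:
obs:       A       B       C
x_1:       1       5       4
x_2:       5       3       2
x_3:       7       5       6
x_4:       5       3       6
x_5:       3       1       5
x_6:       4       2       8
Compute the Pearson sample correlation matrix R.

Step 1 — column means:
  mean(A) = (1 + 5 + 7 + 5 + 3 + 4) / 6 = 25/6 = 4.1667
  mean(B) = (5 + 3 + 5 + 3 + 1 + 2) / 6 = 19/6 = 3.1667
  mean(C) = (4 + 2 + 6 + 6 + 5 + 8) / 6 = 31/6 = 5.1667

Step 2 — sample variances and covariances s[i,j] = (1/(n-1)) · Σ_k (x_{k,i} - mean_i) · (x_{k,j} - mean_j), with n-1 = 5:
  s[A,A] = ((-3.1667)·(-3.1667) + (0.8333)·(0.8333) + (2.8333)·(2.8333) + (0.8333)·(0.8333) + (-1.1667)·(-1.1667) + (-0.1667)·(-0.1667)) / 5 = 20.8333/5 = 4.1667
  s[A,B] = ((-3.1667)·(1.8333) + (0.8333)·(-0.1667) + (2.8333)·(1.8333) + (0.8333)·(-0.1667) + (-1.1667)·(-2.1667) + (-0.1667)·(-1.1667)) / 5 = 1.8333/5 = 0.3667
  s[A,C] = ((-3.1667)·(-1.1667) + (0.8333)·(-3.1667) + (2.8333)·(0.8333) + (0.8333)·(0.8333) + (-1.1667)·(-0.1667) + (-0.1667)·(2.8333)) / 5 = 3.8333/5 = 0.7667
  s[B,B] = ((1.8333)·(1.8333) + (-0.1667)·(-0.1667) + (1.8333)·(1.8333) + (-0.1667)·(-0.1667) + (-2.1667)·(-2.1667) + (-1.1667)·(-1.1667)) / 5 = 12.8333/5 = 2.5667
  s[B,C] = ((1.8333)·(-1.1667) + (-0.1667)·(-3.1667) + (1.8333)·(0.8333) + (-0.1667)·(0.8333) + (-2.1667)·(-0.1667) + (-1.1667)·(2.8333)) / 5 = -3.1667/5 = -0.6333
  s[C,C] = ((-1.1667)·(-1.1667) + (-3.1667)·(-3.1667) + (0.8333)·(0.8333) + (0.8333)·(0.8333) + (-0.1667)·(-0.1667) + (2.8333)·(2.8333)) / 5 = 20.8333/5 = 4.1667
  Sample standard deviations s_i = √(s[i,i]):
  s(A) = √(4.1667) = 2.0412
  s(B) = √(2.5667) = 1.6021
  s(C) = √(4.1667) = 2.0412

Step 3 — r_{ij} = s_{ij} / (s_i · s_j):
  r[A,A] = 1 (diagonal).
  r[A,B] = 0.3667 / (2.0412 · 1.6021) = 0.3667 / 3.2702 = 0.1121
  r[A,C] = 0.7667 / (2.0412 · 2.0412) = 0.7667 / 4.1667 = 0.184
  r[B,B] = 1 (diagonal).
  r[B,C] = -0.6333 / (1.6021 · 2.0412) = -0.6333 / 3.2702 = -0.1937
  r[C,C] = 1 (diagonal).

R is symmetric with unit diagonal. Assembling:

R = [[1, 0.1121, 0.184],
 [0.1121, 1, -0.1937],
 [0.184, -0.1937, 1]]


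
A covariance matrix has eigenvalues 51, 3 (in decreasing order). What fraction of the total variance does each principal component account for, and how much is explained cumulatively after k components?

Step 1 — total variance = trace(Sigma) = Σ λ_i = 51 + 3 = 54.

Step 2 — fraction explained by component i = λ_i / Σ λ:
  PC1: 51/54 = 0.9444
  PC2: 3/54 = 0.0556

Step 3 — cumulative fraction after k components = (λ_1 + ... + λ_k) / Σ λ:
  k = 1: 51/54 = 0.9444
  k = 2: (51 + 3)/54 = 54/54 = 1

Summary (fraction, with percent):

explained: PC1 0.9444 (94.44%), PC2 0.0556 (5.56%);  cumulative: 0.9444, 1


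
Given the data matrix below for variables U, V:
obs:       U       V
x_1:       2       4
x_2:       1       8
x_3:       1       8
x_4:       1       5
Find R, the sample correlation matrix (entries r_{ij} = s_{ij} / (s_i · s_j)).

Step 1 — column means:
  mean(U) = (2 + 1 + 1 + 1) / 4 = 5/4 = 1.25
  mean(V) = (4 + 8 + 8 + 5) / 4 = 25/4 = 6.25

Step 2 — sample variances and covariances s[i,j] = (1/(n-1)) · Σ_k (x_{k,i} - mean_i) · (x_{k,j} - mean_j), with n-1 = 3:
  s[U,U] = ((0.75)·(0.75) + (-0.25)·(-0.25) + (-0.25)·(-0.25) + (-0.25)·(-0.25)) / 3 = 0.75/3 = 0.25
  s[U,V] = ((0.75)·(-2.25) + (-0.25)·(1.75) + (-0.25)·(1.75) + (-0.25)·(-1.25)) / 3 = -2.25/3 = -0.75
  s[V,V] = ((-2.25)·(-2.25) + (1.75)·(1.75) + (1.75)·(1.75) + (-1.25)·(-1.25)) / 3 = 12.75/3 = 4.25
  Sample standard deviations s_i = √(s[i,i]):
  s(U) = √(0.25) = 0.5
  s(V) = √(4.25) = 2.0616

Step 3 — r_{ij} = s_{ij} / (s_i · s_j):
  r[U,U] = 1 (diagonal).
  r[U,V] = -0.75 / (0.5 · 2.0616) = -0.75 / 1.0308 = -0.7276
  r[V,V] = 1 (diagonal).

R is symmetric with unit diagonal. Assembling:

R = [[1, -0.7276],
 [-0.7276, 1]]


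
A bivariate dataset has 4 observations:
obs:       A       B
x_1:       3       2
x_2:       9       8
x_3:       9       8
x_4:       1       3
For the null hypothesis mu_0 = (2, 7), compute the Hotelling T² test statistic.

Step 1 — sample mean vector:
  mean(A) = (3 + 9 + 9 + 1) / 4 = 22/4 = 5.5
  mean(B) = (2 + 8 + 8 + 3) / 4 = 21/4 = 5.25
  x̄ = (5.5, 5.25),  deviation x̄ - mu_0 = (5.5, 5.25) - (2, 7) = (3.5, -1.75).

Step 2 — sample covariance matrix, S[i,j] = (1/(n-1)) · Σ_k (x_{k,i} - mean_i) · (x_{k,j} - mean_j), divisor n-1 = 3:
  S[A,A] = ((-2.5)·(-2.5) + (3.5)·(3.5) + (3.5)·(3.5) + (-4.5)·(-4.5)) / 3 = 51/3 = 17
  S[A,B] = ((-2.5)·(-3.25) + (3.5)·(2.75) + (3.5)·(2.75) + (-4.5)·(-2.25)) / 3 = 37.5/3 = 12.5
  S[B,B] = ((-3.25)·(-3.25) + (2.75)·(2.75) + (2.75)·(2.75) + (-2.25)·(-2.25)) / 3 = 30.75/3 = 10.25
  S = [[17, 12.5],
 [12.5, 10.25]].

Step 3 — invert S. det(S) = 17·10.25 - (12.5)² = 18.
  S^{-1} = (1/det) · [[d, -b], [-b, a]] = [[0.5694, -0.6944],
 [-0.6944, 0.9444]].

Step 4 — quadratic form (x̄ - mu_0)^T · S^{-1} · (x̄ - mu_0):
  S^{-1} · (x̄ - mu_0) = (3.2083, -4.0833),
  (x̄ - mu_0)^T · [...] = (3.5)·(3.2083) + (-1.75)·(-4.0833) = 18.375.

Step 5 — scale by n: T² = 4 · 18.375 = 73.5.

T² ≈ 73.5


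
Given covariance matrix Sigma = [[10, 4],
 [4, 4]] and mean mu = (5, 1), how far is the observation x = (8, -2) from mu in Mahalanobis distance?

Step 1 — centre the observation: (x - mu) = (3, -3).

Step 2 — invert Sigma. det(Sigma) = 10·4 - (4)² = 24.
  Sigma^{-1} = (1/det) · [[d, -b], [-b, a]] = [[0.1667, -0.1667],
 [-0.1667, 0.4167]].

Step 3 — form the quadratic (x - mu)^T · Sigma^{-1} · (x - mu):
  Sigma^{-1} · (x - mu) = (1, -1.75).
  (x - mu)^T · [Sigma^{-1} · (x - mu)] = (3)·(1) + (-3)·(-1.75) = 8.25.

Step 4 — take square root: d = √(8.25) ≈ 2.8723.

d(x, mu) = √(8.25) ≈ 2.8723


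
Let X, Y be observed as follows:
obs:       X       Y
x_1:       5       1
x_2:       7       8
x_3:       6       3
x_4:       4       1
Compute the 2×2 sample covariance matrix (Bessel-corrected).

Step 1 — column means:
  mean(X) = (5 + 7 + 6 + 4) / 4 = 22/4 = 5.5
  mean(Y) = (1 + 8 + 3 + 1) / 4 = 13/4 = 3.25

Step 2 — sample covariance S[i,j] = (1/(n-1)) · Σ_k (x_{k,i} - mean_i) · (x_{k,j} - mean_j), with n-1 = 3.
  S[X,X] = ((-0.5)·(-0.5) + (1.5)·(1.5) + (0.5)·(0.5) + (-1.5)·(-1.5)) / 3 = 5/3 = 1.6667
  S[X,Y] = ((-0.5)·(-2.25) + (1.5)·(4.75) + (0.5)·(-0.25) + (-1.5)·(-2.25)) / 3 = 11.5/3 = 3.8333
  S[Y,Y] = ((-2.25)·(-2.25) + (4.75)·(4.75) + (-0.25)·(-0.25) + (-2.25)·(-2.25)) / 3 = 32.75/3 = 10.9167

S is symmetric (S[j,i] = S[i,j]). Assembling:

S = [[1.6667, 3.8333],
 [3.8333, 10.9167]]
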